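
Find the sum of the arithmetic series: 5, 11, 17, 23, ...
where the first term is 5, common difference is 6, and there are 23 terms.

Sₙ = n/2 × (first + last)
Last term = a + (n-1)d = 5 + (23-1)×6 = 137
S_23 = 23/2 × (5 + 137)
S_23 = 23/2 × 142 = 1633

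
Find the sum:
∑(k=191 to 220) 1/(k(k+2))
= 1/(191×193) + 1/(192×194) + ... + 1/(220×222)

Partial fractions: 1/(k(k+2)) = (1/2)[1/k - 1/(k+2)]
Telescoping leaves the first two and last two terms:
= (1/2)[1/191 + 1/192 - 1/221 - 1/222]
= 424175/599733888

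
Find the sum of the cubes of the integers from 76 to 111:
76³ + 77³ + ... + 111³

Use ∑_{k=1}^{n} k³ = [n(n+1)/2]², then subtract the first 75 terms.
∑_{k=1}^{111} k³ = [111×112/2]² = 6216² = 38638656
∑_{k=1}^{75} k³ = [75×76/2]² = 2850² = 8122500
∑_{k=76}^{111} k³ = 38638656 - 8122500 = 30516156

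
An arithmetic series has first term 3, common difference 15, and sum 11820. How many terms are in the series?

Using S = n/2 × [2a + (n-1)d]
11820 = n/2 × [2(3) + (n-1)(15)]
11820 = n/2 × [6 + 15n - 15]
23640 = n × [-9 + 15n]
15n² + (-9)n - 23640 = 0
Discriminant: Δ = (-9)² - 4(15)(-23640) = 81 + 1418400 = 1418481
√Δ = 1191
n = [-(-9) + √Δ] / (2·15) = (9 + 1191) / 30 = 1200 / 30 = 40
(The negative root is discarded since n must be a positive integer.)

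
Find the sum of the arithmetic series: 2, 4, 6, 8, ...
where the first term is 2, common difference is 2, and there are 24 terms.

Sₙ = n/2 × (first + last)
Last term = a + (n-1)d = 2 + (24-1)×2 = 48
S_24 = 24/2 × (2 + 48)
S_24 = 24/2 × 50 = 600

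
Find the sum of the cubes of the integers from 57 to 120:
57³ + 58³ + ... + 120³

Use ∑_{k=1}^{n} k³ = [n(n+1)/2]², then subtract the first 56 terms.
∑_{k=1}^{120} k³ = [120×121/2]² = 7260² = 52707600
∑_{k=1}^{56} k³ = [56×57/2]² = 1596² = 2547216
∑_{k=57}^{120} k³ = 52707600 - 2547216 = 50160384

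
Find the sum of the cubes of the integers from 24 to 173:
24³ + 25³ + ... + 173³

Use ∑_{k=1}^{n} k³ = [n(n+1)/2]², then subtract the first 23 terms.
∑_{k=1}^{173} k³ = [173×174/2]² = 15051² = 226532601
∑_{k=1}^{23} k³ = [23×24/2]² = 276² = 76176
∑_{k=24}^{173} k³ = 226532601 - 76176 = 226456425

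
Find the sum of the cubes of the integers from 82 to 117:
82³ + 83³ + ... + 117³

Use ∑_{k=1}^{n} k³ = [n(n+1)/2]², then subtract the first 81 terms.
∑_{k=1}^{117} k³ = [117×118/2]² = 6903² = 47651409
∑_{k=1}^{81} k³ = [81×82/2]² = 3321² = 11029041
∑_{k=82}^{117} k³ = 47651409 - 11029041 = 36622368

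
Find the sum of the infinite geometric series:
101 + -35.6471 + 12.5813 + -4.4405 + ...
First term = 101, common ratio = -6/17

For |r| < 1, S = a / (1 - r)
S = 101 / (1 - (-6/17))
S = 101 / (23/17)
S = 1717/23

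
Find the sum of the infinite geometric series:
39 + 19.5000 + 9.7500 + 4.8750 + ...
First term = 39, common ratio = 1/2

For |r| < 1, S = a / (1 - r)
S = 39 / (1 - (1/2))
S = 39 / (1/2)
S = 78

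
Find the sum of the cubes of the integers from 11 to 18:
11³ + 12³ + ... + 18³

Use ∑_{k=1}^{n} k³ = [n(n+1)/2]², then subtract the first 10 terms.
∑_{k=1}^{18} k³ = [18×19/2]² = 171² = 29241
∑_{k=1}^{10} k³ = [10×11/2]² = 55² = 3025
∑_{k=11}^{18} k³ = 29241 - 3025 = 26216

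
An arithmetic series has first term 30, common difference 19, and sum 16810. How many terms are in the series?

Using S = n/2 × [2a + (n-1)d]
16810 = n/2 × [2(30) + (n-1)(19)]
16810 = n/2 × [60 + 19n - 19]
33620 = n × [41 + 19n]
19n² + (41)n - 33620 = 0
Discriminant: Δ = (41)² - 4(19)(-33620) = 1681 + 2555120 = 2556801
√Δ = 1599
n = [-(41) + √Δ] / (2·19) = (-41 + 1599) / 38 = 1558 / 38 = 41
(The negative root is discarded since n must be a positive integer.)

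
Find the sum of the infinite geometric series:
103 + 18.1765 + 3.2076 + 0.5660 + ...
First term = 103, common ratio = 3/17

For |r| < 1, S = a / (1 - r)
S = 103 / (1 - (3/17))
S = 103 / (14/17)
S = 1751/14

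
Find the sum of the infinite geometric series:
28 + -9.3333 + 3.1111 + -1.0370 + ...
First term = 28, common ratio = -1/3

For |r| < 1, S = a / (1 - r)
S = 28 / (1 - (-1/3))
S = 28 / (4/3)
S = 21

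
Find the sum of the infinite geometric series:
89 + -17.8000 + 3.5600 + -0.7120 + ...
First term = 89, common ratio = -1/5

For |r| < 1, S = a / (1 - r)
S = 89 / (1 - (-1/5))
S = 89 / (6/5)
S = 445/6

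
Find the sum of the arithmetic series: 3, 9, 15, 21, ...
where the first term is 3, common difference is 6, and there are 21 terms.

Sₙ = n/2 × (first + last)
Last term = a + (n-1)d = 3 + (21-1)×6 = 123
S_21 = 21/2 × (3 + 123)
S_21 = 21/2 × 126 = 1323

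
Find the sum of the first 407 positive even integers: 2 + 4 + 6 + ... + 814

Sum of first n even numbers = n(n+1)
= 407×408
= 166056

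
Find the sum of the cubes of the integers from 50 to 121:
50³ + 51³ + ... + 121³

Use ∑_{k=1}^{n} k³ = [n(n+1)/2]², then subtract the first 49 terms.
∑_{k=1}^{121} k³ = [121×122/2]² = 7381² = 54479161
∑_{k=1}^{49} k³ = [49×50/2]² = 1225² = 1500625
∑_{k=50}^{121} k³ = 54479161 - 1500625 = 52978536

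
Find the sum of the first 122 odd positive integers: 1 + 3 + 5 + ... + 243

Sum of first n odd numbers = n²
= 122²
= 14884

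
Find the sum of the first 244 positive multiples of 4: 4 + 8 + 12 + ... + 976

Factor out 4: = 4(1 + 2 + ... + 244) = 4 × n(n+1)/2
= 4 × 244×245/2
= 4 × 29890
= 119560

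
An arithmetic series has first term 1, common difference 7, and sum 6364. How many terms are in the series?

Using S = n/2 × [2a + (n-1)d]
6364 = n/2 × [2(1) + (n-1)(7)]
6364 = n/2 × [2 + 7n - 7]
12728 = n × [-5 + 7n]
7n² + (-5)n - 12728 = 0
Discriminant: Δ = (-5)² - 4(7)(-12728) = 25 + 356384 = 356409
√Δ = 597
n = [-(-5) + √Δ] / (2·7) = (5 + 597) / 14 = 602 / 14 = 43
(The negative root is discarded since n must be a positive integer.)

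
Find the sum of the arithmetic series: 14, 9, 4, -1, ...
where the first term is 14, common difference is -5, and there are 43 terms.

Sₙ = n/2 × (first + last)
Last term = a + (n-1)d = 14 + (43-1)×(-5) = -196
S_43 = 43/2 × (14 + (-196))
S_43 = 43/2 × (-182) = -3913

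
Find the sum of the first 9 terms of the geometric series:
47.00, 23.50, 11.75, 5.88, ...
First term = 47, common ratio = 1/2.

Sₙ = a(1 - rⁿ) / (1 - r)
S_9 = 47(1 - (1/2)^9) / (1 - (1/2))
S_9 = 47(1 - (1/512)) / (1/2)
S_9 = 24017/256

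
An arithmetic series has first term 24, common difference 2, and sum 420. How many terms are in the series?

Using S = n/2 × [2a + (n-1)d]
420 = n/2 × [2(24) + (n-1)(2)]
420 = n/2 × [48 + 2n - 2]
840 = n × [46 + 2n]
2n² + (46)n - 840 = 0
Discriminant: Δ = (46)² - 4(2)(-840) = 2116 + 6720 = 8836
√Δ = 94
n = [-(46) + √Δ] / (2·2) = (-46 + 94) / 4 = 48 / 4 = 12
(The negative root is discarded since n must be a positive integer.)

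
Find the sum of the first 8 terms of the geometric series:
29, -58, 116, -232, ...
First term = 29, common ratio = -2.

Sₙ = a(1 - rⁿ) / (1 - r)
S_8 = 29(1 - (-2)^8) / (1 - (-2))
S_8 = 29(1 - 256) / (3)
S_8 = -2465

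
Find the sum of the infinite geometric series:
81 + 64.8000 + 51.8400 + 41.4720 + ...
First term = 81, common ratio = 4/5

For |r| < 1, S = a / (1 - r)
S = 81 / (1 - (4/5))
S = 81 / (1/5)
S = 405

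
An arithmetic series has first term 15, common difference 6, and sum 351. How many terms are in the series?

Using S = n/2 × [2a + (n-1)d]
351 = n/2 × [2(15) + (n-1)(6)]
351 = n/2 × [30 + 6n - 6]
702 = n × [24 + 6n]
6n² + (24)n - 702 = 0
Discriminant: Δ = (24)² - 4(6)(-702) = 576 + 16848 = 17424
√Δ = 132
n = [-(24) + √Δ] / (2·6) = (-24 + 132) / 12 = 108 / 12 = 9
(The negative root is discarded since n must be a positive integer.)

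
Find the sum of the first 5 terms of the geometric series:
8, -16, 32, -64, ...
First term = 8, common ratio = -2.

Sₙ = a(1 - rⁿ) / (1 - r)
S_5 = 8(1 - (-2)^5) / (1 - (-2))
S_5 = 8(1 - (-32)) / (3)
S_5 = 88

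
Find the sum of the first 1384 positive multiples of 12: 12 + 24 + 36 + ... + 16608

Factor out 12: = 12(1 + 2 + ... + 1384) = 12 × n(n+1)/2
= 12 × 1384×1385/2
= 12 × 958420
= 11501040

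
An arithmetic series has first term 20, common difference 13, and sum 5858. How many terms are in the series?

Using S = n/2 × [2a + (n-1)d]
5858 = n/2 × [2(20) + (n-1)(13)]
5858 = n/2 × [40 + 13n - 13]
11716 = n × [27 + 13n]
13n² + (27)n - 11716 = 0
Discriminant: Δ = (27)² - 4(13)(-11716) = 729 + 609232 = 609961
√Δ = 781
n = [-(27) + √Δ] / (2·13) = (-27 + 781) / 26 = 754 / 26 = 29
(The negative root is discarded since n must be a positive integer.)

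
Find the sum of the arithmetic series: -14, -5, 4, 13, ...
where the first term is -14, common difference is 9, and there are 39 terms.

Sₙ = n/2 × (first + last)
Last term = a + (n-1)d = -14 + (39-1)×9 = 328
S_39 = 39/2 × (-14 + 328)
S_39 = 39/2 × 314 = 6123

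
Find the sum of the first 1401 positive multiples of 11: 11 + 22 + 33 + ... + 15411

Factor out 11: = 11(1 + 2 + ... + 1401) = 11 × n(n+1)/2
= 11 × 1401×1402/2
= 11 × 982101
= 10803111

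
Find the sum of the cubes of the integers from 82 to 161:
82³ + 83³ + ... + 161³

Use ∑_{k=1}^{n} k³ = [n(n+1)/2]², then subtract the first 81 terms.
∑_{k=1}^{161} k³ = [161×162/2]² = 13041² = 170067681
∑_{k=1}^{81} k³ = [81×82/2]² = 3321² = 11029041
∑_{k=82}^{161} k³ = 170067681 - 11029041 = 159038640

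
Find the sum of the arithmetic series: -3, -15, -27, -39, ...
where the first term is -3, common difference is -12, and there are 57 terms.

Sₙ = n/2 × (first + last)
Last term = a + (n-1)d = -3 + (57-1)×(-12) = -675
S_57 = 57/2 × (-3 + (-675))
S_57 = 57/2 × (-678) = -19323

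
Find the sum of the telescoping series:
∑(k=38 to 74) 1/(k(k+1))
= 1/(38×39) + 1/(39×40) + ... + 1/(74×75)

Partial fractions: 1/(k(k+1)) = 1/k - 1/(k+1)
The series telescopes:
= (1/38 - 1/39) + (1/39 - 1/40) + ... + (1/74 - 1/75)
= 1/38 - 1/75
= 37/2850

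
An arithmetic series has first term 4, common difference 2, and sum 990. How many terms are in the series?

Using S = n/2 × [2a + (n-1)d]
990 = n/2 × [2(4) + (n-1)(2)]
990 = n/2 × [8 + 2n - 2]
1980 = n × [6 + 2n]
2n² + (6)n - 1980 = 0
Discriminant: Δ = (6)² - 4(2)(-1980) = 36 + 15840 = 15876
√Δ = 126
n = [-(6) + √Δ] / (2·2) = (-6 + 126) / 4 = 120 / 4 = 30
(The negative root is discarded since n must be a positive integer.)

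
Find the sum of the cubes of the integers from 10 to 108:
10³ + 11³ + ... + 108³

Use ∑_{k=1}^{n} k³ = [n(n+1)/2]², then subtract the first 9 terms.
∑_{k=1}^{108} k³ = [108×109/2]² = 5886² = 34644996
∑_{k=1}^{9} k³ = [9×10/2]² = 45² = 2025
∑_{k=10}^{108} k³ = 34644996 - 2025 = 34642971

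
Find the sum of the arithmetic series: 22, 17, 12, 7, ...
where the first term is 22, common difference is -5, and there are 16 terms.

Sₙ = n/2 × (first + last)
Last term = a + (n-1)d = 22 + (16-1)×(-5) = -53
S_16 = 16/2 × (22 + (-53))
S_16 = 16/2 × (-31) = -248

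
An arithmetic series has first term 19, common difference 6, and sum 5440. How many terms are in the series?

Using S = n/2 × [2a + (n-1)d]
5440 = n/2 × [2(19) + (n-1)(6)]
5440 = n/2 × [38 + 6n - 6]
10880 = n × [32 + 6n]
6n² + (32)n - 10880 = 0
Discriminant: Δ = (32)² - 4(6)(-10880) = 1024 + 261120 = 262144
√Δ = 512
n = [-(32) + √Δ] / (2·6) = (-32 + 512) / 12 = 480 / 12 = 40
(The negative root is discarded since n must be a positive integer.)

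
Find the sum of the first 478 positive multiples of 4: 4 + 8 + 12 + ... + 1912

Factor out 4: = 4(1 + 2 + ... + 478) = 4 × n(n+1)/2
= 4 × 478×479/2
= 4 × 114481
= 457924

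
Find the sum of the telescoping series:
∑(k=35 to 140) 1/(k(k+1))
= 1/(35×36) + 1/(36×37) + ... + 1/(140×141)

Partial fractions: 1/(k(k+1)) = 1/k - 1/(k+1)
The series telescopes:
= (1/35 - 1/36) + (1/36 - 1/37) + ... + (1/140 - 1/141)
= 1/35 - 1/141
= 106/4935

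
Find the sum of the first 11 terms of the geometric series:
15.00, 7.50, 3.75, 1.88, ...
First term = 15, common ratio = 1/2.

Sₙ = a(1 - rⁿ) / (1 - r)
S_11 = 15(1 - (1/2)^11) / (1 - (1/2))
S_11 = 15(1 - (1/2048)) / (1/2)
S_11 = 30705/1024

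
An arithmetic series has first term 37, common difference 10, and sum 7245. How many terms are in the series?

Using S = n/2 × [2a + (n-1)d]
7245 = n/2 × [2(37) + (n-1)(10)]
7245 = n/2 × [74 + 10n - 10]
14490 = n × [64 + 10n]
10n² + (64)n - 14490 = 0
Discriminant: Δ = (64)² - 4(10)(-14490) = 4096 + 579600 = 583696
√Δ = 764
n = [-(64) + √Δ] / (2·10) = (-64 + 764) / 20 = 700 / 20 = 35
(The negative root is discarded since n must be a positive integer.)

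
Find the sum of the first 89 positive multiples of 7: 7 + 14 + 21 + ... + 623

Factor out 7: = 7(1 + 2 + ... + 89) = 7 × n(n+1)/2
= 7 × 89×90/2
= 7 × 4005
= 28035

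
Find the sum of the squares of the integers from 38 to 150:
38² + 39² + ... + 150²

Use ∑_{k=1}^{n} k² = n(n+1)(2n+1)/6, then subtract the first 37 terms.
∑_{k=1}^{150} k² = 150×151×301/6 = 1136275
∑_{k=1}^{37} k² = 37×38×75/6 = 17575
∑_{k=38}^{150} k² = 1136275 - 17575 = 1118700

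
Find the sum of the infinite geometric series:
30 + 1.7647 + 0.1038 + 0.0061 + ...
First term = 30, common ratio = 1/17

For |r| < 1, S = a / (1 - r)
S = 30 / (1 - (1/17))
S = 30 / (16/17)
S = 255/8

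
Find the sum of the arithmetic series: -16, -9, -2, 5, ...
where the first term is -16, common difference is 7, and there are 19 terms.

Sₙ = n/2 × (first + last)
Last term = a + (n-1)d = -16 + (19-1)×7 = 110
S_19 = 19/2 × (-16 + 110)
S_19 = 19/2 × 94 = 893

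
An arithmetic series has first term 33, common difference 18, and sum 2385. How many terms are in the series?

Using S = n/2 × [2a + (n-1)d]
2385 = n/2 × [2(33) + (n-1)(18)]
2385 = n/2 × [66 + 18n - 18]
4770 = n × [48 + 18n]
18n² + (48)n - 4770 = 0
Discriminant: Δ = (48)² - 4(18)(-4770) = 2304 + 343440 = 345744
√Δ = 588
n = [-(48) + √Δ] / (2·18) = (-48 + 588) / 36 = 540 / 36 = 15
(The negative root is discarded since n must be a positive integer.)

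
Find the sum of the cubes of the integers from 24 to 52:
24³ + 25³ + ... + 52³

Use ∑_{k=1}^{n} k³ = [n(n+1)/2]², then subtract the first 23 terms.
∑_{k=1}^{52} k³ = [52×53/2]² = 1378² = 1898884
∑_{k=1}^{23} k³ = [23×24/2]² = 276² = 76176
∑_{k=24}^{52} k³ = 1898884 - 76176 = 1822708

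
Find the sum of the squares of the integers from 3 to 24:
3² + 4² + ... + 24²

Use ∑_{k=1}^{n} k² = n(n+1)(2n+1)/6, then subtract the first 2 terms.
∑_{k=1}^{24} k² = 24×25×49/6 = 4900
∑_{k=1}^{2} k² = 2×3×5/6 = 5
∑_{k=3}^{24} k² = 4900 - 5 = 4895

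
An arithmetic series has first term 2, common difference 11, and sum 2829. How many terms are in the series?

Using S = n/2 × [2a + (n-1)d]
2829 = n/2 × [2(2) + (n-1)(11)]
2829 = n/2 × [4 + 11n - 11]
5658 = n × [-7 + 11n]
11n² + (-7)n - 5658 = 0
Discriminant: Δ = (-7)² - 4(11)(-5658) = 49 + 248952 = 249001
√Δ = 499
n = [-(-7) + √Δ] / (2·11) = (7 + 499) / 22 = 506 / 22 = 23
(The negative root is discarded since n must be a positive integer.)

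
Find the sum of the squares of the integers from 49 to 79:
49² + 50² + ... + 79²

Use ∑_{k=1}^{n} k² = n(n+1)(2n+1)/6, then subtract the first 48 terms.
∑_{k=1}^{79} k² = 79×80×159/6 = 167480
∑_{k=1}^{48} k² = 48×49×97/6 = 38024
∑_{k=49}^{79} k² = 167480 - 38024 = 129456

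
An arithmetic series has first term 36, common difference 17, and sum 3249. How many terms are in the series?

Using S = n/2 × [2a + (n-1)d]
3249 = n/2 × [2(36) + (n-1)(17)]
3249 = n/2 × [72 + 17n - 17]
6498 = n × [55 + 17n]
17n² + (55)n - 6498 = 0
Discriminant: Δ = (55)² - 4(17)(-6498) = 3025 + 441864 = 444889
√Δ = 667
n = [-(55) + √Δ] / (2·17) = (-55 + 667) / 34 = 612 / 34 = 18
(The negative root is discarded since n must be a positive integer.)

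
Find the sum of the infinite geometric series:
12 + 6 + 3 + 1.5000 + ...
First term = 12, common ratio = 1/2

For |r| < 1, S = a / (1 - r)
S = 12 / (1 - (1/2))
S = 12 / (1/2)
S = 24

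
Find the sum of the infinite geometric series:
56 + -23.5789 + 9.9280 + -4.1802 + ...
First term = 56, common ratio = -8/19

For |r| < 1, S = a / (1 - r)
S = 56 / (1 - (-8/19))
S = 56 / (27/19)
S = 1064/27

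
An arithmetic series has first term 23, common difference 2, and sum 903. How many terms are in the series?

Using S = n/2 × [2a + (n-1)d]
903 = n/2 × [2(23) + (n-1)(2)]
903 = n/2 × [46 + 2n - 2]
1806 = n × [44 + 2n]
2n² + (44)n - 1806 = 0
Discriminant: Δ = (44)² - 4(2)(-1806) = 1936 + 14448 = 16384
√Δ = 128
n = [-(44) + √Δ] / (2·2) = (-44 + 128) / 4 = 84 / 4 = 21
(The negative root is discarded since n must be a positive integer.)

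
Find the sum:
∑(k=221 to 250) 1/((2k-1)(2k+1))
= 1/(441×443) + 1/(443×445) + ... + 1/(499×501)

Partial fractions: 1/((2k-1)(2k+1)) = (1/2)[1/(2k-1) - 1/(2k+1)]
The series telescopes:
= (1/2)[1/441 - 1/501]
= 10/73647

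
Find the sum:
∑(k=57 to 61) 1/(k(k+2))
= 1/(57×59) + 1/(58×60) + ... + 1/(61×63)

Partial fractions: 1/(k(k+2)) = (1/2)[1/k - 1/(k+2)]
Telescoping leaves the first two and last two terms:
= (1/2)[1/57 + 1/58 - 1/62 - 1/63]
= 2995/2152206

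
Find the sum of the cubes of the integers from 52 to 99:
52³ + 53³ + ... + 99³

Use ∑_{k=1}^{n} k³ = [n(n+1)/2]², then subtract the first 51 terms.
∑_{k=1}^{99} k³ = [99×100/2]² = 4950² = 24502500
∑_{k=1}^{51} k³ = [51×52/2]² = 1326² = 1758276
∑_{k=52}^{99} k³ = 24502500 - 1758276 = 22744224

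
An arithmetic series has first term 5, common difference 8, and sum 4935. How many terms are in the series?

Using S = n/2 × [2a + (n-1)d]
4935 = n/2 × [2(5) + (n-1)(8)]
4935 = n/2 × [10 + 8n - 8]
9870 = n × [2 + 8n]
8n² + (2)n - 9870 = 0
Discriminant: Δ = (2)² - 4(8)(-9870) = 4 + 315840 = 315844
√Δ = 562
n = [-(2) + √Δ] / (2·8) = (-2 + 562) / 16 = 560 / 16 = 35
(The negative root is discarded since n must be a positive integer.)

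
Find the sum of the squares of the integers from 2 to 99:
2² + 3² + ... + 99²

Use ∑_{k=1}^{n} k² = n(n+1)(2n+1)/6, then subtract the first 1 terms.
∑_{k=1}^{99} k² = 99×100×199/6 = 328350
∑_{k=1}^{1} k² = 1×2×3/6 = 1
∑_{k=2}^{99} k² = 328350 - 1 = 328349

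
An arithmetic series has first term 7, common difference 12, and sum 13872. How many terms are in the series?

Using S = n/2 × [2a + (n-1)d]
13872 = n/2 × [2(7) + (n-1)(12)]
13872 = n/2 × [14 + 12n - 12]
27744 = n × [2 + 12n]
12n² + (2)n - 27744 = 0
Discriminant: Δ = (2)² - 4(12)(-27744) = 4 + 1331712 = 1331716
√Δ = 1154
n = [-(2) + √Δ] / (2·12) = (-2 + 1154) / 24 = 1152 / 24 = 48
(The negative root is discarded since n must be a positive integer.)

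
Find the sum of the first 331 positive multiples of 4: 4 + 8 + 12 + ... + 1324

Factor out 4: = 4(1 + 2 + ... + 331) = 4 × n(n+1)/2
= 4 × 331×332/2
= 4 × 54946
= 219784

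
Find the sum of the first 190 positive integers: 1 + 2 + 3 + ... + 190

Formula: ∑k = n(n+1)/2
= 190×191/2
= 36290/2
= 18145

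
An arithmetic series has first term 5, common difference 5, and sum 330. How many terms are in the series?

Using S = n/2 × [2a + (n-1)d]
330 = n/2 × [2(5) + (n-1)(5)]
330 = n/2 × [10 + 5n - 5]
660 = n × [5 + 5n]
5n² + (5)n - 660 = 0
Discriminant: Δ = (5)² - 4(5)(-660) = 25 + 13200 = 13225
√Δ = 115
n = [-(5) + √Δ] / (2·5) = (-5 + 115) / 10 = 110 / 10 = 11
(The negative root is discarded since n must be a positive integer.)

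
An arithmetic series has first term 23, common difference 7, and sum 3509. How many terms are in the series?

Using S = n/2 × [2a + (n-1)d]
3509 = n/2 × [2(23) + (n-1)(7)]
3509 = n/2 × [46 + 7n - 7]
7018 = n × [39 + 7n]
7n² + (39)n - 7018 = 0
Discriminant: Δ = (39)² - 4(7)(-7018) = 1521 + 196504 = 198025
√Δ = 445
n = [-(39) + √Δ] / (2·7) = (-39 + 445) / 14 = 406 / 14 = 29
(The negative root is discarded since n must be a positive integer.)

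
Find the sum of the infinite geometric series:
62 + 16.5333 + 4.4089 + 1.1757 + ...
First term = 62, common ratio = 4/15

For |r| < 1, S = a / (1 - r)
S = 62 / (1 - (4/15))
S = 62 / (11/15)
S = 930/11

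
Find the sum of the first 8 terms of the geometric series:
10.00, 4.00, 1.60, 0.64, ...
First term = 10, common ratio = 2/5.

Sₙ = a(1 - rⁿ) / (1 - r)
S_8 = 10(1 - (2/5)^8) / (1 - (2/5))
S_8 = 10(1 - (256/390625)) / (3/5)
S_8 = 260246/15625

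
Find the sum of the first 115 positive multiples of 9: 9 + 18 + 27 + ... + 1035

Factor out 9: = 9(1 + 2 + ... + 115) = 9 × n(n+1)/2
= 9 × 115×116/2
= 9 × 6670
= 60030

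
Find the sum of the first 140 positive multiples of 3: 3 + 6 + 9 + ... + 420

Factor out 3: = 3(1 + 2 + ... + 140) = 3 × n(n+1)/2
= 3 × 140×141/2
= 3 × 9870
= 29610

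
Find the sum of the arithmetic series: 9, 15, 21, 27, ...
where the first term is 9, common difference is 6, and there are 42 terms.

Sₙ = n/2 × (first + last)
Last term = a + (n-1)d = 9 + (42-1)×6 = 255
S_42 = 42/2 × (9 + 255)
S_42 = 42/2 × 264 = 5544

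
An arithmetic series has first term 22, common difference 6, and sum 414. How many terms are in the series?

Using S = n/2 × [2a + (n-1)d]
414 = n/2 × [2(22) + (n-1)(6)]
414 = n/2 × [44 + 6n - 6]
828 = n × [38 + 6n]
6n² + (38)n - 828 = 0
Discriminant: Δ = (38)² - 4(6)(-828) = 1444 + 19872 = 21316
√Δ = 146
n = [-(38) + √Δ] / (2·6) = (-38 + 146) / 12 = 108 / 12 = 9
(The negative root is discarded since n must be a positive integer.)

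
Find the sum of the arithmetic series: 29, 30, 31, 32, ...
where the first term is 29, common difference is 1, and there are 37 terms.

Sₙ = n/2 × (first + last)
Last term = a + (n-1)d = 29 + (37-1)×1 = 65
S_37 = 37/2 × (29 + 65)
S_37 = 37/2 × 94 = 1739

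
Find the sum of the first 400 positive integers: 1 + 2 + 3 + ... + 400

Formula: ∑k = n(n+1)/2
= 400×401/2
= 160400/2
= 80200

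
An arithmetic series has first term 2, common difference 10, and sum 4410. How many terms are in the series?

Using S = n/2 × [2a + (n-1)d]
4410 = n/2 × [2(2) + (n-1)(10)]
4410 = n/2 × [4 + 10n - 10]
8820 = n × [-6 + 10n]
10n² + (-6)n - 8820 = 0
Discriminant: Δ = (-6)² - 4(10)(-8820) = 36 + 352800 = 352836
√Δ = 594
n = [-(-6) + √Δ] / (2·10) = (6 + 594) / 20 = 600 / 20 = 30
(The negative root is discarded since n must be a positive integer.)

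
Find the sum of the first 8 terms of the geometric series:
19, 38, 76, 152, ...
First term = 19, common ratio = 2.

Sₙ = a(1 - rⁿ) / (1 - r)
S_8 = 19(1 - 2^8) / (1 - 2)
S_8 = 19(1 - 256) / (-1)
S_8 = 4845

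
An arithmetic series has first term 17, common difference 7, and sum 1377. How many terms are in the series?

Using S = n/2 × [2a + (n-1)d]
1377 = n/2 × [2(17) + (n-1)(7)]
1377 = n/2 × [34 + 7n - 7]
2754 = n × [27 + 7n]
7n² + (27)n - 2754 = 0
Discriminant: Δ = (27)² - 4(7)(-2754) = 729 + 77112 = 77841
√Δ = 279
n = [-(27) + √Δ] / (2·7) = (-27 + 279) / 14 = 252 / 14 = 18
(The negative root is discarded since n must be a positive integer.)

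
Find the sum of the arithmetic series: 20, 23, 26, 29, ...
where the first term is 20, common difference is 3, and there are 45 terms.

Sₙ = n/2 × (first + last)
Last term = a + (n-1)d = 20 + (45-1)×3 = 152
S_45 = 45/2 × (20 + 152)
S_45 = 45/2 × 172 = 3870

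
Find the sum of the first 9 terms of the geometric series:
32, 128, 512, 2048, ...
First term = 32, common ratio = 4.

Sₙ = a(1 - rⁿ) / (1 - r)
S_9 = 32(1 - 4^9) / (1 - 4)
S_9 = 32(1 - 262144) / (-3)
S_9 = 2796192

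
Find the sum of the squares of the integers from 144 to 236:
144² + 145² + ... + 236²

Use ∑_{k=1}^{n} k² = n(n+1)(2n+1)/6, then subtract the first 143 terms.
∑_{k=1}^{236} k² = 236×237×473/6 = 4409306
∑_{k=1}^{143} k² = 143×144×287/6 = 984984
∑_{k=144}^{236} k² = 4409306 - 984984 = 3424322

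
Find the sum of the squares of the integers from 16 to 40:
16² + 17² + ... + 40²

Use ∑_{k=1}^{n} k² = n(n+1)(2n+1)/6, then subtract the first 15 terms.
∑_{k=1}^{40} k² = 40×41×81/6 = 22140
∑_{k=1}^{15} k² = 15×16×31/6 = 1240
∑_{k=16}^{40} k² = 22140 - 1240 = 20900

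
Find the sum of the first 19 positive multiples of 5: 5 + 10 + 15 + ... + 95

Factor out 5: = 5(1 + 2 + ... + 19) = 5 × n(n+1)/2
= 5 × 19×20/2
= 5 × 190
= 950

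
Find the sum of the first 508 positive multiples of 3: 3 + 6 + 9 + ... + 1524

Factor out 3: = 3(1 + 2 + ... + 508) = 3 × n(n+1)/2
= 3 × 508×509/2
= 3 × 129286
= 387858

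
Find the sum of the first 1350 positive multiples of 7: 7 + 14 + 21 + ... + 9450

Factor out 7: = 7(1 + 2 + ... + 1350) = 7 × n(n+1)/2
= 7 × 1350×1351/2
= 7 × 911925
= 6383475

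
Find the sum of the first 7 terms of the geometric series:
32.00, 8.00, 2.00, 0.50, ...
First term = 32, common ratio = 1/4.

Sₙ = a(1 - rⁿ) / (1 - r)
S_7 = 32(1 - (1/4)^7) / (1 - (1/4))
S_7 = 32(1 - (1/16384)) / (3/4)
S_7 = 5461/128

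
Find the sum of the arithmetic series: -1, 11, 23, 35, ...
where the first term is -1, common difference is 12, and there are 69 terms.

Sₙ = n/2 × (first + last)
Last term = a + (n-1)d = -1 + (69-1)×12 = 815
S_69 = 69/2 × (-1 + 815)
S_69 = 69/2 × 814 = 28083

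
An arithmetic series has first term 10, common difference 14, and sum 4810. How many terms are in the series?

Using S = n/2 × [2a + (n-1)d]
4810 = n/2 × [2(10) + (n-1)(14)]
4810 = n/2 × [20 + 14n - 14]
9620 = n × [6 + 14n]
14n² + (6)n - 9620 = 0
Discriminant: Δ = (6)² - 4(14)(-9620) = 36 + 538720 = 538756
√Δ = 734
n = [-(6) + √Δ] / (2·14) = (-6 + 734) / 28 = 728 / 28 = 26
(The negative root is discarded since n must be a positive integer.)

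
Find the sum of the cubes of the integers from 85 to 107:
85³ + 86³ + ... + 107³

Use ∑_{k=1}^{n} k³ = [n(n+1)/2]², then subtract the first 84 terms.
∑_{k=1}^{107} k³ = [107×108/2]² = 5778² = 33385284
∑_{k=1}^{84} k³ = [84×85/2]² = 3570² = 12744900
∑_{k=85}^{107} k³ = 33385284 - 12744900 = 20640384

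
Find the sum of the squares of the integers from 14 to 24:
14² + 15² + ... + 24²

Use ∑_{k=1}^{n} k² = n(n+1)(2n+1)/6, then subtract the first 13 terms.
∑_{k=1}^{24} k² = 24×25×49/6 = 4900
∑_{k=1}^{13} k² = 13×14×27/6 = 819
∑_{k=14}^{24} k² = 4900 - 819 = 4081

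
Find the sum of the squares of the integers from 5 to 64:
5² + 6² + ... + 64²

Use ∑_{k=1}^{n} k² = n(n+1)(2n+1)/6, then subtract the first 4 terms.
∑_{k=1}^{64} k² = 64×65×129/6 = 89440
∑_{k=1}^{4} k² = 4×5×9/6 = 30
∑_{k=5}^{64} k² = 89440 - 30 = 89410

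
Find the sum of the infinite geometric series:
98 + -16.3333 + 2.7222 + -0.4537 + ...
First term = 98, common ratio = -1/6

For |r| < 1, S = a / (1 - r)
S = 98 / (1 - (-1/6))
S = 98 / (7/6)
S = 84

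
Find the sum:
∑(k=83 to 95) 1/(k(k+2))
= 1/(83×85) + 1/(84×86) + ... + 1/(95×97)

Partial fractions: 1/(k(k+2)) = (1/2)[1/k - 1/(k+2)]
Telescoping leaves the first two and last two terms:
= (1/2)[1/83 + 1/84 - 1/96 - 1/97]
= 17459/10820544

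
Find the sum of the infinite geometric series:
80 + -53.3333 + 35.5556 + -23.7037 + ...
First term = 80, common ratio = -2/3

For |r| < 1, S = a / (1 - r)
S = 80 / (1 - (-2/3))
S = 80 / (5/3)
S = 48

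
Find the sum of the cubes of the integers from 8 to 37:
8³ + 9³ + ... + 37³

Use ∑_{k=1}^{n} k³ = [n(n+1)/2]², then subtract the first 7 terms.
∑_{k=1}^{37} k³ = [37×38/2]² = 703² = 494209
∑_{k=1}^{7} k³ = [7×8/2]² = 28² = 784
∑_{k=8}^{37} k³ = 494209 - 784 = 493425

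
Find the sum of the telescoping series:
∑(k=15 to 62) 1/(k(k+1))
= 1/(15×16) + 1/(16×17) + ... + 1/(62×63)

Partial fractions: 1/(k(k+1)) = 1/k - 1/(k+1)
The series telescopes:
= (1/15 - 1/16) + (1/16 - 1/17) + ... + (1/62 - 1/63)
= 1/15 - 1/63
= 16/315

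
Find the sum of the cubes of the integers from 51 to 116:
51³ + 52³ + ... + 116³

Use ∑_{k=1}^{n} k³ = [n(n+1)/2]², then subtract the first 50 terms.
∑_{k=1}^{116} k³ = [116×117/2]² = 6786² = 46049796
∑_{k=1}^{50} k³ = [50×51/2]² = 1275² = 1625625
∑_{k=51}^{116} k³ = 46049796 - 1625625 = 44424171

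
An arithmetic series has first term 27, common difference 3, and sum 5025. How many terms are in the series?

Using S = n/2 × [2a + (n-1)d]
5025 = n/2 × [2(27) + (n-1)(3)]
5025 = n/2 × [54 + 3n - 3]
10050 = n × [51 + 3n]
3n² + (51)n - 10050 = 0
Discriminant: Δ = (51)² - 4(3)(-10050) = 2601 + 120600 = 123201
√Δ = 351
n = [-(51) + √Δ] / (2·3) = (-51 + 351) / 6 = 300 / 6 = 50
(The negative root is discarded since n must be a positive integer.)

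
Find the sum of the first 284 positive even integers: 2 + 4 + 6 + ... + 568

Sum of first n even numbers = n(n+1)
= 284×285
= 80940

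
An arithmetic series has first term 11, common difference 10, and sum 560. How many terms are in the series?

Using S = n/2 × [2a + (n-1)d]
560 = n/2 × [2(11) + (n-1)(10)]
560 = n/2 × [22 + 10n - 10]
1120 = n × [12 + 10n]
10n² + (12)n - 1120 = 0
Discriminant: Δ = (12)² - 4(10)(-1120) = 144 + 44800 = 44944
√Δ = 212
n = [-(12) + √Δ] / (2·10) = (-12 + 212) / 20 = 200 / 20 = 10
(The negative root is discarded since n must be a positive integer.)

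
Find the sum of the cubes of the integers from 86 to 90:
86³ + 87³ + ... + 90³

Use ∑_{k=1}^{n} k³ = [n(n+1)/2]², then subtract the first 85 terms.
∑_{k=1}^{90} k³ = [90×91/2]² = 4095² = 16769025
∑_{k=1}^{85} k³ = [85×86/2]² = 3655² = 13359025
∑_{k=86}^{90} k³ = 16769025 - 13359025 = 3410000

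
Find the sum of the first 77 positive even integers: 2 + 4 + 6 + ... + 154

Sum of first n even numbers = n(n+1)
= 77×78
= 6006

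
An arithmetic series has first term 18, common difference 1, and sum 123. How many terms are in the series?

Using S = n/2 × [2a + (n-1)d]
123 = n/2 × [2(18) + (n-1)(1)]
123 = n/2 × [36 + 1n - 1]
246 = n × [35 + 1n]
1n² + (35)n - 246 = 0
Discriminant: Δ = (35)² - 4(1)(-246) = 1225 + 984 = 2209
√Δ = 47
n = [-(35) + √Δ] / (2·1) = (-35 + 47) / 2 = 12 / 2 = 6
(The negative root is discarded since n must be a positive integer.)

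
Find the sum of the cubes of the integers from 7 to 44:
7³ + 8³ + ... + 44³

Use ∑_{k=1}^{n} k³ = [n(n+1)/2]², then subtract the first 6 terms.
∑_{k=1}^{44} k³ = [44×45/2]² = 990² = 980100
∑_{k=1}^{6} k³ = [6×7/2]² = 21² = 441
∑_{k=7}^{44} k³ = 980100 - 441 = 979659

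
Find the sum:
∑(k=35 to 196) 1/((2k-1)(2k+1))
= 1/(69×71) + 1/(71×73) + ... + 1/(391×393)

Partial fractions: 1/((2k-1)(2k+1)) = (1/2)[1/(2k-1) - 1/(2k+1)]
The series telescopes:
= (1/2)[1/69 - 1/393]
= 18/3013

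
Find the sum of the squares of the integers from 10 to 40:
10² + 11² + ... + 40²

Use ∑_{k=1}^{n} k² = n(n+1)(2n+1)/6, then subtract the first 9 terms.
∑_{k=1}^{40} k² = 40×41×81/6 = 22140
∑_{k=1}^{9} k² = 9×10×19/6 = 285
∑_{k=10}^{40} k² = 22140 - 285 = 21855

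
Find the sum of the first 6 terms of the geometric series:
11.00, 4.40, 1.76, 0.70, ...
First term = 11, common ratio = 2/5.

Sₙ = a(1 - rⁿ) / (1 - r)
S_6 = 11(1 - (2/5)^6) / (1 - (2/5))
S_6 = 11(1 - (64/15625)) / (3/5)
S_6 = 57057/3125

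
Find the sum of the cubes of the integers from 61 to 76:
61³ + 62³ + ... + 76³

Use ∑_{k=1}^{n} k³ = [n(n+1)/2]², then subtract the first 60 terms.
∑_{k=1}^{76} k³ = [76×77/2]² = 2926² = 8561476
∑_{k=1}^{60} k³ = [60×61/2]² = 1830² = 3348900
∑_{k=61}^{76} k³ = 8561476 - 3348900 = 5212576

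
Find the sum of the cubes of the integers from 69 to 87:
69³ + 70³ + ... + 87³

Use ∑_{k=1}^{n} k³ = [n(n+1)/2]², then subtract the first 68 terms.
∑_{k=1}^{87} k³ = [87×88/2]² = 3828² = 14653584
∑_{k=1}^{68} k³ = [68×69/2]² = 2346² = 5503716
∑_{k=69}^{87} k³ = 14653584 - 5503716 = 9149868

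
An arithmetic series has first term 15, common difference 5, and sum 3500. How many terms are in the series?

Using S = n/2 × [2a + (n-1)d]
3500 = n/2 × [2(15) + (n-1)(5)]
3500 = n/2 × [30 + 5n - 5]
7000 = n × [25 + 5n]
5n² + (25)n - 7000 = 0
Discriminant: Δ = (25)² - 4(5)(-7000) = 625 + 140000 = 140625
√Δ = 375
n = [-(25) + √Δ] / (2·5) = (-25 + 375) / 10 = 350 / 10 = 35
(The negative root is discarded since n must be a positive integer.)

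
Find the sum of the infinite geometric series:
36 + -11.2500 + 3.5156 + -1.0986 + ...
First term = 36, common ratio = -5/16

For |r| < 1, S = a / (1 - r)
S = 36 / (1 - (-5/16))
S = 36 / (21/16)
S = 192/7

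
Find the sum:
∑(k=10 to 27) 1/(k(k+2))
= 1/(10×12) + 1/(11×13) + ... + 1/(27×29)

Partial fractions: 1/(k(k+2)) = (1/2)[1/k - 1/(k+2)]
Telescoping leaves the first two and last two terms:
= (1/2)[1/10 + 1/11 - 1/28 - 1/29]
= 5391/89320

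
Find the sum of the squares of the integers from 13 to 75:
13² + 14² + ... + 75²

Use ∑_{k=1}^{n} k² = n(n+1)(2n+1)/6, then subtract the first 12 terms.
∑_{k=1}^{75} k² = 75×76×151/6 = 143450
∑_{k=1}^{12} k² = 12×13×25/6 = 650
∑_{k=13}^{75} k² = 143450 - 650 = 142800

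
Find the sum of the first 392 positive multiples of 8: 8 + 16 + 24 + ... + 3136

Factor out 8: = 8(1 + 2 + ... + 392) = 8 × n(n+1)/2
= 8 × 392×393/2
= 8 × 77028
= 616224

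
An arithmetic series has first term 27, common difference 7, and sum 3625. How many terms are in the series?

Using S = n/2 × [2a + (n-1)d]
3625 = n/2 × [2(27) + (n-1)(7)]
3625 = n/2 × [54 + 7n - 7]
7250 = n × [47 + 7n]
7n² + (47)n - 7250 = 0
Discriminant: Δ = (47)² - 4(7)(-7250) = 2209 + 203000 = 205209
√Δ = 453
n = [-(47) + √Δ] / (2·7) = (-47 + 453) / 14 = 406 / 14 = 29
(The negative root is discarded since n must be a positive integer.)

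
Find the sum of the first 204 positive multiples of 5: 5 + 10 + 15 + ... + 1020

Factor out 5: = 5(1 + 2 + ... + 204) = 5 × n(n+1)/2
= 5 × 204×205/2
= 5 × 20910
= 104550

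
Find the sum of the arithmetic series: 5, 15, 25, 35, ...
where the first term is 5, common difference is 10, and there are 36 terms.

Sₙ = n/2 × (first + last)
Last term = a + (n-1)d = 5 + (36-1)×10 = 355
S_36 = 36/2 × (5 + 355)
S_36 = 36/2 × 360 = 6480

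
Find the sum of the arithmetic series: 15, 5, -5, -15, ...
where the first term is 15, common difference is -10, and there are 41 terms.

Sₙ = n/2 × (first + last)
Last term = a + (n-1)d = 15 + (41-1)×(-10) = -385
S_41 = 41/2 × (15 + (-385))
S_41 = 41/2 × (-370) = -7585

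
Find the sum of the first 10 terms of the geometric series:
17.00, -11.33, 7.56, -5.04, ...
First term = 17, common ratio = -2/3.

Sₙ = a(1 - rⁿ) / (1 - r)
S_10 = 17(1 - (-2/3)^10) / (1 - (-2/3))
S_10 = 17(1 - (1024/59049)) / (5/3)
S_10 = 197285/19683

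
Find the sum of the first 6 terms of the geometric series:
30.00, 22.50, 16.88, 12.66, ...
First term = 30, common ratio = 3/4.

Sₙ = a(1 - rⁿ) / (1 - r)
S_6 = 30(1 - (3/4)^6) / (1 - (3/4))
S_6 = 30(1 - (729/4096)) / (1/4)
S_6 = 50505/512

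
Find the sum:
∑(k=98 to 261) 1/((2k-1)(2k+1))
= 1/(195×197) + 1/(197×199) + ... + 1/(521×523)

Partial fractions: 1/((2k-1)(2k+1)) = (1/2)[1/(2k-1) - 1/(2k+1)]
The series telescopes:
= (1/2)[1/195 - 1/523]
= 164/101985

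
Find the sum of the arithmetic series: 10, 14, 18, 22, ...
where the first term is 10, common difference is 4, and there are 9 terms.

Sₙ = n/2 × (first + last)
Last term = a + (n-1)d = 10 + (9-1)×4 = 42
S_9 = 9/2 × (10 + 42)
S_9 = 9/2 × 52 = 234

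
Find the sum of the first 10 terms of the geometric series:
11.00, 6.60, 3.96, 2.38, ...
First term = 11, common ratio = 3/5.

Sₙ = a(1 - rⁿ) / (1 - r)
S_10 = 11(1 - (3/5)^10) / (1 - (3/5))
S_10 = 11(1 - (59049/9765625)) / (2/5)
S_10 = 53386168/1953125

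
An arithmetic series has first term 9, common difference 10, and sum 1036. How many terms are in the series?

Using S = n/2 × [2a + (n-1)d]
1036 = n/2 × [2(9) + (n-1)(10)]
1036 = n/2 × [18 + 10n - 10]
2072 = n × [8 + 10n]
10n² + (8)n - 2072 = 0
Discriminant: Δ = (8)² - 4(10)(-2072) = 64 + 82880 = 82944
√Δ = 288
n = [-(8) + √Δ] / (2·10) = (-8 + 288) / 20 = 280 / 20 = 14
(The negative root is discarded since n must be a positive integer.)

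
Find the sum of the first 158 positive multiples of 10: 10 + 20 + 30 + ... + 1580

Factor out 10: = 10(1 + 2 + ... + 158) = 10 × n(n+1)/2
= 10 × 158×159/2
= 10 × 12561
= 125610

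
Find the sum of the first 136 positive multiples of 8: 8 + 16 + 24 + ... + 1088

Factor out 8: = 8(1 + 2 + ... + 136) = 8 × n(n+1)/2
= 8 × 136×137/2
= 8 × 9316
= 74528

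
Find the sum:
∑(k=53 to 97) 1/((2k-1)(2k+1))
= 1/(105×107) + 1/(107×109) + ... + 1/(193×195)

Partial fractions: 1/((2k-1)(2k+1)) = (1/2)[1/(2k-1) - 1/(2k+1)]
The series telescopes:
= (1/2)[1/105 - 1/195]
= 1/455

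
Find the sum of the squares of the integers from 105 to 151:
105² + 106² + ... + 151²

Use ∑_{k=1}^{n} k² = n(n+1)(2n+1)/6, then subtract the first 104 terms.
∑_{k=1}^{151} k² = 151×152×303/6 = 1159076
∑_{k=1}^{104} k² = 104×105×209/6 = 380380
∑_{k=105}^{151} k² = 1159076 - 380380 = 778696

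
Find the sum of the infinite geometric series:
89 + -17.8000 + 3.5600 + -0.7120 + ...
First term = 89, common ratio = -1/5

For |r| < 1, S = a / (1 - r)
S = 89 / (1 - (-1/5))
S = 89 / (6/5)
S = 445/6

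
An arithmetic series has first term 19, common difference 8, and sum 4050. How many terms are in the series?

Using S = n/2 × [2a + (n-1)d]
4050 = n/2 × [2(19) + (n-1)(8)]
4050 = n/2 × [38 + 8n - 8]
8100 = n × [30 + 8n]
8n² + (30)n - 8100 = 0
Discriminant: Δ = (30)² - 4(8)(-8100) = 900 + 259200 = 260100
√Δ = 510
n = [-(30) + √Δ] / (2·8) = (-30 + 510) / 16 = 480 / 16 = 30
(The negative root is discarded since n must be a positive integer.)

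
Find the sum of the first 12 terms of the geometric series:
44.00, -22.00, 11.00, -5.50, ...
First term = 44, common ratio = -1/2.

Sₙ = a(1 - rⁿ) / (1 - r)
S_12 = 44(1 - (-1/2)^12) / (1 - (-1/2))
S_12 = 44(1 - (1/4096)) / (3/2)
S_12 = 15015/512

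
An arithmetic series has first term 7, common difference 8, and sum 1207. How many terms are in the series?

Using S = n/2 × [2a + (n-1)d]
1207 = n/2 × [2(7) + (n-1)(8)]
1207 = n/2 × [14 + 8n - 8]
2414 = n × [6 + 8n]
8n² + (6)n - 2414 = 0
Discriminant: Δ = (6)² - 4(8)(-2414) = 36 + 77248 = 77284
√Δ = 278
n = [-(6) + √Δ] / (2·8) = (-6 + 278) / 16 = 272 / 16 = 17
(The negative root is discarded since n must be a positive integer.)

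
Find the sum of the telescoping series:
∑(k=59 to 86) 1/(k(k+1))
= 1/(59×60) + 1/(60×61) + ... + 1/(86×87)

Partial fractions: 1/(k(k+1)) = 1/k - 1/(k+1)
The series telescopes:
= (1/59 - 1/60) + (1/60 - 1/61) + ... + (1/86 - 1/87)
= 1/59 - 1/87
= 28/5133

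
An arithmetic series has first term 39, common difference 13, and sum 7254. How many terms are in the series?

Using S = n/2 × [2a + (n-1)d]
7254 = n/2 × [2(39) + (n-1)(13)]
7254 = n/2 × [78 + 13n - 13]
14508 = n × [65 + 13n]
13n² + (65)n - 14508 = 0
Discriminant: Δ = (65)² - 4(13)(-14508) = 4225 + 754416 = 758641
√Δ = 871
n = [-(65) + √Δ] / (2·13) = (-65 + 871) / 26 = 806 / 26 = 31
(The negative root is discarded since n must be a positive integer.)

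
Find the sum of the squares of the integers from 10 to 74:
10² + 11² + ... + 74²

Use ∑_{k=1}^{n} k² = n(n+1)(2n+1)/6, then subtract the first 9 terms.
∑_{k=1}^{74} k² = 74×75×149/6 = 137825
∑_{k=1}^{9} k² = 9×10×19/6 = 285
∑_{k=10}^{74} k² = 137825 - 285 = 137540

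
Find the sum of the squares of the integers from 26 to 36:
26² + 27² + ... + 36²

Use ∑_{k=1}^{n} k² = n(n+1)(2n+1)/6, then subtract the first 25 terms.
∑_{k=1}^{36} k² = 36×37×73/6 = 16206
∑_{k=1}^{25} k² = 25×26×51/6 = 5525
∑_{k=26}^{36} k² = 16206 - 5525 = 10681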